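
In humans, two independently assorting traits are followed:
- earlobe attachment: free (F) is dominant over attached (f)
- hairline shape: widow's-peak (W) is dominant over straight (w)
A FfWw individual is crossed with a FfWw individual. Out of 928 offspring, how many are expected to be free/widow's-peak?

Dihybrid cross FfWw × FfWw — consider each gene separately:
earlobe attachment: Ff × Ff → 1 FF, 2 Ff, 1 ff → 3 F_ : 1 ff (out of 4)
hairline shape: Ww × Ww → 1 WW, 2 Ww, 1 ww → 3 W_ : 1 ww (out of 4)
Combine (counts out of 4 × 4 = 16): free/widow's-peak (F_W_) = 3×3 = 9; free/straight (F_ww) = 3×1 = 3; attached/widow's-peak (ffW_) = 1×3 = 3; attached/straight (ffww) = 1×1 = 1
Phenotype counts (out of 16): 9 free/widow's-peak, 3 free/straight, 3 attached/widow's-peak, 1 attached/straight
free/widow's-peak: 9 out of 16 → fraction 9/16
Expected count = 9/16 × 928 = 522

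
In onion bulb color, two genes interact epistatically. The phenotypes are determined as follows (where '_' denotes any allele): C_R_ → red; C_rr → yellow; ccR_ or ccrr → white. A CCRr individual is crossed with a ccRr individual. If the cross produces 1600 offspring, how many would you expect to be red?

Cross: CCRr × ccRr — consider each gene separately:
C gene: CC × cc → 4 Cc → 4 C_ (out of 4)
R gene: Rr × Rr → 1 RR, 2 Rr, 1 rr → 3 R_ : 1 rr (out of 4)
Genotype classes (out of 4 × 4 = 16): C_R_ = 4×3 = 12; C_rr = 4×1 = 4
Apply the phenotype rules: C_R_ (12) → red; C_rr (4) → yellow
Phenotype counts (out of 16): 12 red, 4 yellow
red: 12 out of 16 → fraction 3/4
Expected count = 3/4 × 1600 = 1200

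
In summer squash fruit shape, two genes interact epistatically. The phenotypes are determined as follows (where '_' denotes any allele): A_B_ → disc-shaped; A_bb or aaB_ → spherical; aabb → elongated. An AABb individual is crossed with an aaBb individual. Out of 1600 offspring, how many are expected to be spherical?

Cross: AABb × aaBb — consider each gene separately:
A gene: AA × aa → 4 Aa → 4 A_ (out of 4)
B gene: Bb × Bb → 1 BB, 2 Bb, 1 bb → 3 B_ : 1 bb (out of 4)
Genotype classes (out of 4 × 4 = 16): A_B_ = 4×3 = 12; A_bb = 4×1 = 4
Apply the phenotype rules: A_B_ (12) → disc-shaped; A_bb (4) → spherical
Phenotype counts (out of 16): 12 disc-shaped, 4 spherical
spherical: 4 out of 16 → fraction 1/4
Expected count = 1/4 × 1600 = 400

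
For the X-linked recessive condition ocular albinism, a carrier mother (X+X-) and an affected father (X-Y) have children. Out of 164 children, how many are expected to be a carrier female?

Cross: X+X- × X-Y
Offspring: 1 X+X-, 1 X+Y, 1 X-X-, 1 X-Y
Probability of a carrier female: 1/4
Expected count = 1/4 × 164 = 41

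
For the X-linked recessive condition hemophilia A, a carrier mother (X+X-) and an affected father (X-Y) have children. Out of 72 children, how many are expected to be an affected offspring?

Cross: X+X- × X-Y
Offspring: 1 X+X-, 1 X+Y, 1 X-X-, 1 X-Y
Probability of an affected offspring: 2/4 = 1/2
Expected count = 1/2 × 72 = 36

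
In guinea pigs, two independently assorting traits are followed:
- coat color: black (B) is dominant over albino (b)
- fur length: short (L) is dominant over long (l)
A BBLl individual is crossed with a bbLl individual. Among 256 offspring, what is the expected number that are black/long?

Dihybrid cross BBLl × bbLl — consider each gene separately:
coat color: BB × bb → 4 Bb → 4 B_ (out of 4)
fur length: Ll × Ll → 1 LL, 2 Ll, 1 ll → 3 L_ : 1 ll (out of 4)
Combine (counts out of 4 × 4 = 16): black/short (B_L_) = 4×3 = 12; black/long (B_ll) = 4×1 = 4
Phenotype counts (out of 16): 12 black/short, 4 black/long
black/long: 4 out of 16 → fraction 1/4
Expected count = 1/4 × 256 = 64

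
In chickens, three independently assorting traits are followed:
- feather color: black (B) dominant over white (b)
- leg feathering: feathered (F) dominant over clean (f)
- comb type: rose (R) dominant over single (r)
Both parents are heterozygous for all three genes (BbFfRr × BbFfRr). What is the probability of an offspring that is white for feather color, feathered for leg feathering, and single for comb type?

Trihybrid cross: BbFfRr × BbFfRr
Each trait segregates independently with a 3:1 phenotypic ratio, so each gene contributes 3/4 (dominant) or 1/4 (recessive).
Target: white (feather color), feathered (leg feathering), single (comb type)
Probability = product of independent per-trait probabilities
= 1/4 × 3/4 × 1/4 = 3/64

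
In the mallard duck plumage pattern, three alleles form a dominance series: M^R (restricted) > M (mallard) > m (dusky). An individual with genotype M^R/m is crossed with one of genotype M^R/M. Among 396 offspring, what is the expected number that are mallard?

Cross: M^R/m × M^R/M
Allele dominance: M^R > M > m
Offspring genotypes: 1 M^R/M^R, 1 M^R/M, 1 M^R/m, 1 M/m
Phenotype counts: 3 restricted, 1 mallard
mallard: 1 out of 4 → fraction 1/4
Expected count = 1/4 × 396 = 99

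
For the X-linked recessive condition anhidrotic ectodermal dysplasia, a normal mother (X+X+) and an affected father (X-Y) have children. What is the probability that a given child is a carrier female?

Cross: X+X+ × X-Y
Offspring: 2 X+X-, 2 X+Y
Probability of a carrier female: 2/4 = 1/2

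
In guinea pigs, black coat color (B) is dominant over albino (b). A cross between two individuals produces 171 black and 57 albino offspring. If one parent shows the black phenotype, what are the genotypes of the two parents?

Observed offspring: 171 black, 57 albino
The observed ratio simplifies to 3:1. Albino (bb) offspring appear, so each parent must contribute one b allele. The parent stated to show black carries B, so it is Bb. The other parent is then either Bb or bb: Bb × bb would give a 1:1 split, whereas Bb × Bb gives 3:1 — matching the data. So both parents are heterozygous (Bb × Bb).
Parent genotypes: Bb × Bb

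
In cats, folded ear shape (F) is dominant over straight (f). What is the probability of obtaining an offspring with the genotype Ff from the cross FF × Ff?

Punnett square for FF × Ff:
Offspring genotypes: 2 FF, 2 Ff
Total offspring: 4
Count with target: 2
Probability: 2/4 = 1/2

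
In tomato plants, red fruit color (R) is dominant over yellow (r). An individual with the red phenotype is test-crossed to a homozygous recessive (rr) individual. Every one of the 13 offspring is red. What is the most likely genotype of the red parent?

Test cross: ? × rr
All offspring are red.
If the unknown parent were heterozygous (Rr), about half of 13 offspring would be yellow; none are. The unknown parent is most likely homozygous dominant (RR).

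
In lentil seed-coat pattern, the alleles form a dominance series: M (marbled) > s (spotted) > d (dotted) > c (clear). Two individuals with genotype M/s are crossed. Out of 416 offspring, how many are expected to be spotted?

Cross: M/s × M/s
Allele dominance: M > s > d > c
Offspring genotypes: 1 M/M, 2 M/s, 1 s/s
Phenotype counts: 3 marbled, 1 spotted
spotted: 1 out of 4 → fraction 1/4
Expected count = 1/4 × 416 = 104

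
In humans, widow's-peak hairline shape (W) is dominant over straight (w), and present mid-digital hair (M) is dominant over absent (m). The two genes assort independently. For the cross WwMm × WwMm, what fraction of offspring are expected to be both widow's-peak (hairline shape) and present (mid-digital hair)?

Dihybrid cross WwMm × WwMm — consider each gene separately:
hairline shape: Ww × Ww → 1 WW, 2 Ww, 1 ww → 3 W_ : 1 ww (out of 4)
mid-digital hair: Mm × Mm → 1 MM, 2 Mm, 1 mm → 3 M_ : 1 mm (out of 4)
Looking for: widow's-peak (W_) and present (M_)
P(widow's-peak) = 3/4, P(present) = 3/4
P(both) = 3/4 × 3/4 = 9/16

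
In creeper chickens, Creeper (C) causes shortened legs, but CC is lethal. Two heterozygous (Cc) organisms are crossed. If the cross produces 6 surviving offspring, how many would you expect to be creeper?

Cross: Cc × Cc
Punnett square offspring (before lethality): 1 CC, 2 Cc, 1 cc
The CC genotype is lethal (embryos die); surviving offspring: 2 Cc, 1 cc
creeper: 2 out of 3 → fraction 2/3
Expected count = 2/3 × 6 = 4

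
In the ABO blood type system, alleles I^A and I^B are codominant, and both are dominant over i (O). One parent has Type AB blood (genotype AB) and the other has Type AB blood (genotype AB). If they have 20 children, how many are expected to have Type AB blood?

Cross: AB × AB
Possible offspring genotypes: 1 AA, 2 AB, 1 BB
Blood type counts: 1 Type A, 2 Type AB, 1 Type B
Probability of Type AB: 2/4 = 1/2
Expected count = 1/2 × 20 = 10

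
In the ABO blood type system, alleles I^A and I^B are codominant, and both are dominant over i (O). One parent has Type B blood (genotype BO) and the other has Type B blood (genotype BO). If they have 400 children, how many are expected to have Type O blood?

Cross: BO × BO
Possible offspring genotypes: 1 BB, 2 BO, 1 OO
Blood type counts: 3 Type B, 1 Type O
Probability of Type O: 1/4
Expected count = 1/4 × 400 = 100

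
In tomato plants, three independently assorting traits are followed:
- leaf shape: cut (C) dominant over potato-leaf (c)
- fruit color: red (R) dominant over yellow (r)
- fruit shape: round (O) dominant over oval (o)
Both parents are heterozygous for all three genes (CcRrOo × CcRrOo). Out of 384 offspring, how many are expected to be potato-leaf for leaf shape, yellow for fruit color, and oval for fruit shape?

Trihybrid cross: CcRrOo × CcRrOo
Each trait segregates independently with a 3:1 phenotypic ratio, so each gene contributes 3/4 (dominant) or 1/4 (recessive).
Target: potato-leaf (leaf shape), yellow (fruit color), oval (fruit shape)
Probability = product of independent per-trait probabilities
= 1/4 × 1/4 × 1/4 = 1/64
Expected count = 1/64 × 384 = 6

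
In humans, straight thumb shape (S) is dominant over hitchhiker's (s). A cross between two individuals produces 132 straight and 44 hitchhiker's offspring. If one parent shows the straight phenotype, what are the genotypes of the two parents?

Observed offspring: 132 straight, 44 hitchhiker's
The observed ratio simplifies to 3:1. Hitchhiker's (ss) offspring appear, so each parent must contribute one s allele. The parent stated to show straight carries S, so it is Ss. The other parent is then either Ss or ss: Ss × ss would give a 1:1 split, whereas Ss × Ss gives 3:1 — matching the data. So both parents are heterozygous (Ss × Ss).
Parent genotypes: Ss × Ss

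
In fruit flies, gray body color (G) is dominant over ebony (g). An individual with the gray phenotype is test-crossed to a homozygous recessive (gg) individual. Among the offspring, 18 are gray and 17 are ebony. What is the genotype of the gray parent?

Test cross: ? × gg
Offspring: 18 gray, 17 ebony — approximately 1:1.
A 1:1 ratio in a test cross indicates the unknown parent is heterozygous (Gg).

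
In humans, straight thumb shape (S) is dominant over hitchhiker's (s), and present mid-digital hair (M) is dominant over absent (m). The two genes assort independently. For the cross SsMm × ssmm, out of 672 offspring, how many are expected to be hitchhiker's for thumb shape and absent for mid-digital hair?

Dihybrid cross SsMm × ssmm — consider each gene separately:
thumb shape: Ss × ss → 2 Ss, 2 ss → 2 S_ : 2 ss (out of 4)
mid-digital hair: Mm × mm → 2 Mm, 2 mm → 2 M_ : 2 mm (out of 4)
Looking for: hitchhiker's (ss) and absent (mm)
P(hitchhiker's) = 2/4, P(absent) = 2/4
P(both) = 2/4 × 2/4 = 4/16 = 1/4
Expected count = 1/4 × 672 = 168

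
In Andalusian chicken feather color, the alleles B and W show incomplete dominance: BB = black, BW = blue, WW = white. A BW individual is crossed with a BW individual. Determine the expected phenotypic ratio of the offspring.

Punnett square for BW × BW:
Offspring genotypes: 1 BB, 2 BW, 1 WW
Phenotype counts: 1 black, 2 blue, 1 white
Ratio: 1 black : 2 blue : 1 white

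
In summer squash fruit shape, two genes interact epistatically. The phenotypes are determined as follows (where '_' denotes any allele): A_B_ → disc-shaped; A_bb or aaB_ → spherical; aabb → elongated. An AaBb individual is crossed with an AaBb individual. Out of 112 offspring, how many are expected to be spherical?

Cross: AaBb × AaBb — consider each gene separately:
A gene: Aa × Aa → 1 AA, 2 Aa, 1 aa → 3 A_ : 1 aa (out of 4)
B gene: Bb × Bb → 1 BB, 2 Bb, 1 bb → 3 B_ : 1 bb (out of 4)
Genotype classes (out of 4 × 4 = 16): A_B_ = 3×3 = 9; A_bb = 3×1 = 3; aaB_ = 1×3 = 3; aabb = 1×1 = 1
Apply the phenotype rules: A_B_ (9) → disc-shaped; A_bb (3) + aaB_ (3) → spherical; aabb (1) → elongated
Phenotype counts (out of 16): 9 disc-shaped, 6 spherical, 1 elongated
spherical: 6 out of 16 → fraction 3/8
Expected count = 3/8 × 112 = 42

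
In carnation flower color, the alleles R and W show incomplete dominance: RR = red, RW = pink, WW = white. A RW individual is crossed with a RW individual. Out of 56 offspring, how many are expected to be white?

Punnett square for RW × RW:
Offspring genotypes: 1 RR, 2 RW, 1 WW
Phenotype counts: 1 red, 2 pink, 1 white
white: 1 out of 4 → fraction 1/4
Expected count = 1/4 × 56 = 14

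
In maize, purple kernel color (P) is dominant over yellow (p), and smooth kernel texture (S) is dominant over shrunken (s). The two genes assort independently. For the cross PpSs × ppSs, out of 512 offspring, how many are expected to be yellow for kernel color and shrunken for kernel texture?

Dihybrid cross PpSs × ppSs — consider each gene separately:
kernel color: Pp × pp → 2 Pp, 2 pp → 2 P_ : 2 pp (out of 4)
kernel texture: Ss × Ss → 1 SS, 2 Ss, 1 ss → 3 S_ : 1 ss (out of 4)
Looking for: yellow (pp) and shrunken (ss)
P(yellow) = 2/4, P(shrunken) = 1/4
P(both) = 2/4 × 1/4 = 2/16 = 1/8
Expected count = 1/8 × 512 = 64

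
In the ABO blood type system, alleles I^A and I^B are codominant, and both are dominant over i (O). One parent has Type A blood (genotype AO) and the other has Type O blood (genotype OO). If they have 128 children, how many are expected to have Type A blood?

Cross: AO × OO
Possible offspring genotypes: 2 AO, 2 OO
Blood type counts: 2 Type A, 2 Type O
Probability of Type A: 2/4 = 1/2
Expected count = 1/2 × 128 = 64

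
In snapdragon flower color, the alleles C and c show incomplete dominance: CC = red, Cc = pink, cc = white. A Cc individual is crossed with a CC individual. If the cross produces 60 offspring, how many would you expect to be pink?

Punnett square for Cc × CC:
Offspring genotypes: 2 CC, 2 Cc
Phenotype counts: 2 red, 2 pink
pink: 2 out of 4 → fraction 1/2
Expected count = 1/2 × 60 = 30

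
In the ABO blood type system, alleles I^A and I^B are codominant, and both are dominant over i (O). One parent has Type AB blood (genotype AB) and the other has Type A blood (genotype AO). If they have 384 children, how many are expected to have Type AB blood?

Cross: AB × AO
Possible offspring genotypes: 1 AA, 1 AO, 1 AB, 1 BO
Blood type counts: 2 Type A, 1 Type AB, 1 Type B
Probability of Type AB: 1/4
Expected count = 1/4 × 384 = 96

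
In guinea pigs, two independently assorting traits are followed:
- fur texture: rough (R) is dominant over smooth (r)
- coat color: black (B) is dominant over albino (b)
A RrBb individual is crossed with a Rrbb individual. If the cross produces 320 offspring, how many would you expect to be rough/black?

Dihybrid cross RrBb × Rrbb — consider each gene separately:
fur texture: Rr × Rr → 1 RR, 2 Rr, 1 rr → 3 R_ : 1 rr (out of 4)
coat color: Bb × bb → 2 Bb, 2 bb → 2 B_ : 2 bb (out of 4)
Combine (counts out of 4 × 4 = 16): rough/black (R_B_) = 3×2 = 6; rough/albino (R_bb) = 3×2 = 6; smooth/black (rrB_) = 1×2 = 2; smooth/albino (rrbb) = 1×2 = 2
Phenotype counts (out of 16): 6 rough/black, 6 rough/albino, 2 smooth/black, 2 smooth/albino
rough/black: 6 out of 16 → fraction 3/8
Expected count = 3/8 × 320 = 120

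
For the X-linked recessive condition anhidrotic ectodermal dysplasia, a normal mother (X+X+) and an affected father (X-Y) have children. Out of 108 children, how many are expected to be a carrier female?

Cross: X+X+ × X-Y
Offspring: 2 X+X-, 2 X+Y
Probability of a carrier female: 2/4 = 1/2
Expected count = 1/2 × 108 = 54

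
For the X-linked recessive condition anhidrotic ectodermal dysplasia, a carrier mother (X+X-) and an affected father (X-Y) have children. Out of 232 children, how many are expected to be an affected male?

Cross: X+X- × X-Y
Offspring: 1 X+X-, 1 X+Y, 1 X-X-, 1 X-Y
Probability of an affected male: 1/4
Expected count = 1/4 × 232 = 58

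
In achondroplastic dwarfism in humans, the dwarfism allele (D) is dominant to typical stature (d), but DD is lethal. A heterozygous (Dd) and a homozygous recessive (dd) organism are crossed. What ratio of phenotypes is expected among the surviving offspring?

Cross: Dd × dd
Punnett square offspring (before lethality): 2 Dd, 2 dd
No DD offspring are produced in this cross.
Ratio: 1 achondroplastic dwarf : 1 typical stature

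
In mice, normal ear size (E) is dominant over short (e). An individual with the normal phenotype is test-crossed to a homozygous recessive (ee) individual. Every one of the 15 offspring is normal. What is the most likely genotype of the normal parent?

Test cross: ? × ee
All offspring are normal.
If the unknown parent were heterozygous (Ee), about half of 15 offspring would be short; none are. The unknown parent is most likely homozygous dominant (EE).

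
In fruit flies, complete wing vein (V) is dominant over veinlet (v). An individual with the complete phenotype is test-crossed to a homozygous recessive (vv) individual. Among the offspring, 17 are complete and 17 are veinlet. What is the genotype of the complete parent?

Test cross: ? × vv
Offspring: 17 complete, 17 veinlet — approximately 1:1.
A 1:1 ratio in a test cross indicates the unknown parent is heterozygous (Vv).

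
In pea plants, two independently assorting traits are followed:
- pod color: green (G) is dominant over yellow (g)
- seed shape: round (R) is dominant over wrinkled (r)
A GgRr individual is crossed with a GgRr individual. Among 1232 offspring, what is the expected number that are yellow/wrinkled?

Dihybrid cross GgRr × GgRr — consider each gene separately:
pod color: Gg × Gg → 1 GG, 2 Gg, 1 gg → 3 G_ : 1 gg (out of 4)
seed shape: Rr × Rr → 1 RR, 2 Rr, 1 rr → 3 R_ : 1 rr (out of 4)
Combine (counts out of 4 × 4 = 16): green/round (G_R_) = 3×3 = 9; green/wrinkled (G_rr) = 3×1 = 3; yellow/round (ggR_) = 1×3 = 3; yellow/wrinkled (ggrr) = 1×1 = 1
Phenotype counts (out of 16): 9 green/round, 3 green/wrinkled, 3 yellow/round, 1 yellow/wrinkled
yellow/wrinkled: 1 out of 16 → fraction 1/16
Expected count = 1/16 × 1232 = 77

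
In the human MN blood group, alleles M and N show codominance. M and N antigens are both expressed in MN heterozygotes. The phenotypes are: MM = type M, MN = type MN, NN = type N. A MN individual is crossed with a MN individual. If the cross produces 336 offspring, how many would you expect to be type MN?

Punnett square for MN × MN:
Offspring genotypes: 1 MM, 2 MN, 1 NN
Phenotype counts: 1 type M, 2 type MN, 1 type N
type MN: 2 out of 4 → fraction 1/2
Expected count = 1/2 × 336 = 168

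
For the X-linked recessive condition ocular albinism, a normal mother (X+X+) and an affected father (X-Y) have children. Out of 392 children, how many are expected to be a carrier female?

Cross: X+X+ × X-Y
Offspring: 2 X+X-, 2 X+Y
Probability of a carrier female: 2/4 = 1/2
Expected count = 1/2 × 392 = 196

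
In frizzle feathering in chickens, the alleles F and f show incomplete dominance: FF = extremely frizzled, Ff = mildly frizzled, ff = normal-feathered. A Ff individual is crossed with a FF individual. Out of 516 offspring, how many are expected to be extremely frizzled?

Punnett square for Ff × FF:
Offspring genotypes: 2 FF, 2 Ff
Phenotype counts: 2 extremely frizzled, 2 mildly frizzled
extremely frizzled: 2 out of 4 → fraction 1/2
Expected count = 1/2 × 516 = 258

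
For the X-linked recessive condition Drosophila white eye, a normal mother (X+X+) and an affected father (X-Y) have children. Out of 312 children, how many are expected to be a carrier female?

Cross: X+X+ × X-Y
Offspring: 2 X+X-, 2 X+Y
Probability of a carrier female: 2/4 = 1/2
Expected count = 1/2 × 312 = 156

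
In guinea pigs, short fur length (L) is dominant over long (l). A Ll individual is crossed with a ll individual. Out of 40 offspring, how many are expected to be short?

Punnett square for Ll × ll:
Offspring genotypes: 2 Ll, 2 ll
short: 2, long: 2
short: 2 out of 4 → fraction 1/2
Expected count = 1/2 × 40 = 20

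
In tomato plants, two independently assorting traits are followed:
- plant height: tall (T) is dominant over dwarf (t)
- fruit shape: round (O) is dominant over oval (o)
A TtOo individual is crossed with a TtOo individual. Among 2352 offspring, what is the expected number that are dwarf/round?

Dihybrid cross TtOo × TtOo — consider each gene separately:
plant height: Tt × Tt → 1 TT, 2 Tt, 1 tt → 3 T_ : 1 tt (out of 4)
fruit shape: Oo × Oo → 1 OO, 2 Oo, 1 oo → 3 O_ : 1 oo (out of 4)
Combine (counts out of 4 × 4 = 16): tall/round (T_O_) = 3×3 = 9; tall/oval (T_oo) = 3×1 = 3; dwarf/round (ttO_) = 1×3 = 3; dwarf/oval (ttoo) = 1×1 = 1
Phenotype counts (out of 16): 9 tall/round, 3 tall/oval, 3 dwarf/round, 1 dwarf/oval
dwarf/round: 3 out of 16 → fraction 3/16
Expected count = 3/16 × 2352 = 441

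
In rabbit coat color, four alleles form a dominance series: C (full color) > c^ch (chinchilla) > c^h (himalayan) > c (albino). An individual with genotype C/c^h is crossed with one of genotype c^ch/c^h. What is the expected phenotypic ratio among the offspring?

Cross: C/c^h × c^ch/c^h
Allele dominance: C > c^ch > c^h > c
Offspring genotypes: 1 C/c^ch, 1 C/c^h, 1 c^ch/c^h, 1 c^h/c^h
Phenotype counts: 2 full color, 1 chinchilla, 1 himalayan
Ratio: 2 full color : 1 chinchilla : 1 himalayan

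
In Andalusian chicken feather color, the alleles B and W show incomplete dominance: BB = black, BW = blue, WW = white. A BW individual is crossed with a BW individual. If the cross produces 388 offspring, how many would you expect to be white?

Punnett square for BW × BW:
Offspring genotypes: 1 BB, 2 BW, 1 WW
Phenotype counts: 1 black, 2 blue, 1 white
white: 1 out of 4 → fraction 1/4
Expected count = 1/4 × 388 = 97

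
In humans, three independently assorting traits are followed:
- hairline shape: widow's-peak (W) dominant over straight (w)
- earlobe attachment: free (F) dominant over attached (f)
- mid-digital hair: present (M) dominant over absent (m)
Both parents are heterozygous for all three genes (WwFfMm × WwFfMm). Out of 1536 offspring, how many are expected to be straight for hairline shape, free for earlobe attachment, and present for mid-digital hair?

Trihybrid cross: WwFfMm × WwFfMm
Each trait segregates independently with a 3:1 phenotypic ratio, so each gene contributes 3/4 (dominant) or 1/4 (recessive).
Target: straight (hairline shape), free (earlobe attachment), present (mid-digital hair)
Probability = product of independent per-trait probabilities
= 1/4 × 3/4 × 3/4 = 9/64
Expected count = 9/64 × 1536 = 216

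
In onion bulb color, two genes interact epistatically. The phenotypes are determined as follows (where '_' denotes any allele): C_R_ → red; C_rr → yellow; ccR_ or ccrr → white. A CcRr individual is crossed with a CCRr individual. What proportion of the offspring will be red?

Cross: CcRr × CCRr — consider each gene separately:
C gene: Cc × CC → 2 CC, 2 Cc → 4 C_ (out of 4)
R gene: Rr × Rr → 1 RR, 2 Rr, 1 rr → 3 R_ : 1 rr (out of 4)
Genotype classes (out of 4 × 4 = 16): C_R_ = 4×3 = 12; C_rr = 4×1 = 4
Apply the phenotype rules: C_R_ (12) → red; C_rr (4) → yellow
Phenotype counts (out of 16): 12 red, 4 yellow
red: 12 out of 16
Probability: 12/16 = 3/4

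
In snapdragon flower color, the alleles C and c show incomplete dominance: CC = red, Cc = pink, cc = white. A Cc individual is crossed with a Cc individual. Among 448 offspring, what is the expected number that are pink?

Punnett square for Cc × Cc:
Offspring genotypes: 1 CC, 2 Cc, 1 cc
Phenotype counts: 1 red, 2 pink, 1 white
pink: 2 out of 4 → fraction 1/2
Expected count = 1/2 × 448 = 224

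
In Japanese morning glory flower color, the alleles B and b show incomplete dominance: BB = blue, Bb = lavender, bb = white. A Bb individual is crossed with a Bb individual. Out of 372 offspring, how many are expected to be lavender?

Punnett square for Bb × Bb:
Offspring genotypes: 1 BB, 2 Bb, 1 bb
Phenotype counts: 1 blue, 2 lavender, 1 white
lavender: 2 out of 4 → fraction 1/2
Expected count = 1/2 × 372 = 186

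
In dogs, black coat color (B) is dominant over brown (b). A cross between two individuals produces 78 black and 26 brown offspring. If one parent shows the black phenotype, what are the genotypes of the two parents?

Observed offspring: 78 black, 26 brown
The observed ratio simplifies to 3:1. Brown (bb) offspring appear, so each parent must contribute one b allele. The parent stated to show black carries B, so it is Bb. The other parent is then either Bb or bb: Bb × bb would give a 1:1 split, whereas Bb × Bb gives 3:1 — matching the data. So both parents are heterozygous (Bb × Bb).
Parent genotypes: Bb × Bb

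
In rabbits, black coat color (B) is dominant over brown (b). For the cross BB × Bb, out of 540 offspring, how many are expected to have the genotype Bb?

Punnett square for BB × Bb:
Offspring genotypes: 2 BB, 2 Bb
Total offspring: 4
Count with target: 2
Probability: 2/4 = 1/2
Expected count = 1/2 × 540 = 270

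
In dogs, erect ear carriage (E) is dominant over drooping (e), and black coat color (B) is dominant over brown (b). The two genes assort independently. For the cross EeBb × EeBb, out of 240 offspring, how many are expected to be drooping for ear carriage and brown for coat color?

Dihybrid cross EeBb × EeBb — consider each gene separately:
ear carriage: Ee × Ee → 1 EE, 2 Ee, 1 ee → 3 E_ : 1 ee (out of 4)
coat color: Bb × Bb → 1 BB, 2 Bb, 1 bb → 3 B_ : 1 bb (out of 4)
Looking for: drooping (ee) and brown (bb)
P(drooping) = 1/4, P(brown) = 1/4
P(both) = 1/4 × 1/4 = 1/16
Expected count = 1/16 × 240 = 15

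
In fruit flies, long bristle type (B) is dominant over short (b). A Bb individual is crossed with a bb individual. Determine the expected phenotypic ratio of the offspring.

Punnett square for Bb × bb:
Offspring genotypes: 2 Bb, 2 bb
long: 2, short: 2
Ratio: 1:1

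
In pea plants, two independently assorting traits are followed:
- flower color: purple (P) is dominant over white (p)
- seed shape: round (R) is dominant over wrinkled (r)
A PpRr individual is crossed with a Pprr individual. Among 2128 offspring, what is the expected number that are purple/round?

Dihybrid cross PpRr × Pprr — consider each gene separately:
flower color: Pp × Pp → 1 PP, 2 Pp, 1 pp → 3 P_ : 1 pp (out of 4)
seed shape: Rr × rr → 2 Rr, 2 rr → 2 R_ : 2 rr (out of 4)
Combine (counts out of 4 × 4 = 16): purple/round (P_R_) = 3×2 = 6; purple/wrinkled (P_rr) = 3×2 = 6; white/round (ppR_) = 1×2 = 2; white/wrinkled (pprr) = 1×2 = 2
Phenotype counts (out of 16): 6 purple/round, 6 purple/wrinkled, 2 white/round, 2 white/wrinkled
purple/round: 6 out of 16 → fraction 3/8
Expected count = 3/8 × 2128 = 798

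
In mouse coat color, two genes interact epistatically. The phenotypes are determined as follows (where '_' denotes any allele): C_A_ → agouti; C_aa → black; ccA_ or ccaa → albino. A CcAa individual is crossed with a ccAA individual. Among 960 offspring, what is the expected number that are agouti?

Cross: CcAa × ccAA — consider each gene separately:
C gene: Cc × cc → 2 Cc, 2 cc → 2 C_ : 2 cc (out of 4)
A gene: Aa × AA → 2 AA, 2 Aa → 4 A_ (out of 4)
Genotype classes (out of 4 × 4 = 16): C_A_ = 2×4 = 8; ccA_ = 2×4 = 8
Apply the phenotype rules: C_A_ (8) → agouti; ccA_ (8) → albino
Phenotype counts (out of 16): 8 agouti, 8 albino
agouti: 8 out of 16 → fraction 1/2
Expected count = 1/2 × 960 = 480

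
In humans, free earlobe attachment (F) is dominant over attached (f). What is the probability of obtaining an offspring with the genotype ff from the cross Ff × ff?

Punnett square for Ff × ff:
Offspring genotypes: 2 Ff, 2 ff
Total offspring: 4
Count with target: 2
Probability: 2/4 = 1/2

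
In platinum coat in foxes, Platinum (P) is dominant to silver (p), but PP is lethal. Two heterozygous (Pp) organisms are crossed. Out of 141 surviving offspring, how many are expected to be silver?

Cross: Pp × Pp
Punnett square offspring (before lethality): 1 PP, 2 Pp, 1 pp
The PP genotype is lethal (embryos die); surviving offspring: 2 Pp, 1 pp
silver: 1 out of 3 → fraction 1/3
Expected count = 1/3 × 141 = 47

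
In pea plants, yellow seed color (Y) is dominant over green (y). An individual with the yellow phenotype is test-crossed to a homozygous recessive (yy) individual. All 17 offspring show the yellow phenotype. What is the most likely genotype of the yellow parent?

Test cross: ? × yy
All offspring are yellow.
If the unknown parent were heterozygous (Yy), about half of 17 offspring would be green; none are. The unknown parent is most likely homozygous dominant (YY).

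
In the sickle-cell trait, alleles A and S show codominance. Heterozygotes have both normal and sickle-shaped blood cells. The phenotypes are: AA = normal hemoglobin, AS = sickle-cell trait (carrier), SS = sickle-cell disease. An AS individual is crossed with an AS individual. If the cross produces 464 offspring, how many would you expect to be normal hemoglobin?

Punnett square for AS × AS:
Offspring genotypes: 1 AA, 2 AS, 1 SS
Phenotype counts: 1 normal hemoglobin, 2 sickle-cell trait (carrier), 1 sickle-cell disease
normal hemoglobin: 1 out of 4 → fraction 1/4
Expected count = 1/4 × 464 = 116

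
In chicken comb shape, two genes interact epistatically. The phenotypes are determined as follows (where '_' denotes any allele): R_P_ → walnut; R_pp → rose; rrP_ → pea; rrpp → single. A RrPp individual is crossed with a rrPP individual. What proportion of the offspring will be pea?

Cross: RrPp × rrPP — consider each gene separately:
R gene: Rr × rr → 2 Rr, 2 rr → 2 R_ : 2 rr (out of 4)
P gene: Pp × PP → 2 PP, 2 Pp → 4 P_ (out of 4)
Genotype classes (out of 4 × 4 = 16): R_P_ = 2×4 = 8; rrP_ = 2×4 = 8
Apply the phenotype rules: R_P_ (8) → walnut; rrP_ (8) → pea
Phenotype counts (out of 16): 8 walnut, 8 pea
pea: 8 out of 16
Probability: 8/16 = 1/2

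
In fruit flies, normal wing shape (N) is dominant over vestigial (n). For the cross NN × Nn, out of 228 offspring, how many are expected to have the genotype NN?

Punnett square for NN × Nn:
Offspring genotypes: 2 NN, 2 Nn
Total offspring: 4
Count with target: 2
Probability: 2/4 = 1/2
Expected count = 1/2 × 228 = 114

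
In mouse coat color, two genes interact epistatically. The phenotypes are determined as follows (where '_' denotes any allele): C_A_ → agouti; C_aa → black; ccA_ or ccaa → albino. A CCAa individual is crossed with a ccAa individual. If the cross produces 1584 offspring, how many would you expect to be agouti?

Cross: CCAa × ccAa — consider each gene separately:
C gene: CC × cc → 4 Cc → 4 C_ (out of 4)
A gene: Aa × Aa → 1 AA, 2 Aa, 1 aa → 3 A_ : 1 aa (out of 4)
Genotype classes (out of 4 × 4 = 16): C_A_ = 4×3 = 12; C_aa = 4×1 = 4
Apply the phenotype rules: C_A_ (12) → agouti; C_aa (4) → black
Phenotype counts (out of 16): 12 agouti, 4 black
agouti: 12 out of 16 → fraction 3/4
Expected count = 3/4 × 1584 = 1188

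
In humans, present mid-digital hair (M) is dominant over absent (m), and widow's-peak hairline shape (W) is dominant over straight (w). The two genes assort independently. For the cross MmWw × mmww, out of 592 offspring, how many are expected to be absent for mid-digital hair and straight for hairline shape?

Dihybrid cross MmWw × mmww — consider each gene separately:
mid-digital hair: Mm × mm → 2 Mm, 2 mm → 2 M_ : 2 mm (out of 4)
hairline shape: Ww × ww → 2 Ww, 2 ww → 2 W_ : 2 ww (out of 4)
Looking for: absent (mm) and straight (ww)
P(absent) = 2/4, P(straight) = 2/4
P(both) = 2/4 × 2/4 = 4/16 = 1/4
Expected count = 1/4 × 592 = 148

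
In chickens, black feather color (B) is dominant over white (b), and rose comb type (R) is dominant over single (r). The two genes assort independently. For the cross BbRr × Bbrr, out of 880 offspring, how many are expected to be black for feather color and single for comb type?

Dihybrid cross BbRr × Bbrr — consider each gene separately:
feather color: Bb × Bb → 1 BB, 2 Bb, 1 bb → 3 B_ : 1 bb (out of 4)
comb type: Rr × rr → 2 Rr, 2 rr → 2 R_ : 2 rr (out of 4)
Looking for: black (B_) and single (rr)
P(black) = 3/4, P(single) = 2/4
P(both) = 3/4 × 2/4 = 6/16 = 3/8
Expected count = 3/8 × 880 = 330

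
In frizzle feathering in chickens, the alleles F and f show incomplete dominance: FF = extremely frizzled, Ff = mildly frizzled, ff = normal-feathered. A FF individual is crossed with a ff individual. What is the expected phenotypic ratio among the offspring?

Punnett square for FF × ff:
Offspring genotypes: 4 Ff
Phenotype counts: 4 mildly frizzled
Ratio: all mildly frizzled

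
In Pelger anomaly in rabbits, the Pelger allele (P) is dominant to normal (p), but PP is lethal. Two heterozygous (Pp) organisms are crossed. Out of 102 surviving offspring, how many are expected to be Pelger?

Cross: Pp × Pp
Punnett square offspring (before lethality): 1 PP, 2 Pp, 1 pp
The PP genotype is lethal (embryos die); surviving offspring: 2 Pp, 1 pp
Pelger: 2 out of 3 → fraction 2/3
Expected count = 2/3 × 102 = 68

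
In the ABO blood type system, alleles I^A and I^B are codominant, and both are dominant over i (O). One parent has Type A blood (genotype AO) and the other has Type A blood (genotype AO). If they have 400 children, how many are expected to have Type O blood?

Cross: AO × AO
Possible offspring genotypes: 1 AA, 2 AO, 1 OO
Blood type counts: 3 Type A, 1 Type O
Probability of Type O: 1/4
Expected count = 1/4 × 400 = 100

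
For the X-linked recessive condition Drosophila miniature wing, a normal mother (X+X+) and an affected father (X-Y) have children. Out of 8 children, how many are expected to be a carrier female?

Cross: X+X+ × X-Y
Offspring: 2 X+X-, 2 X+Y
Probability of a carrier female: 2/4 = 1/2
Expected count = 1/2 × 8 = 4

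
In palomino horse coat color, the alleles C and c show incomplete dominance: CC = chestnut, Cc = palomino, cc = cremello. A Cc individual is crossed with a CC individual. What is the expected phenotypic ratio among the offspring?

Punnett square for Cc × CC:
Offspring genotypes: 2 CC, 2 Cc
Phenotype counts: 2 chestnut, 2 palomino
Ratio: 1 chestnut : 1 palomino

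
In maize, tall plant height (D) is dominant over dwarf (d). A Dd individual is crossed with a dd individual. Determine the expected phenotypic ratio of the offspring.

Punnett square for Dd × dd:
Offspring genotypes: 2 Dd, 2 dd
tall: 2, dwarf: 2
Ratio: 1:1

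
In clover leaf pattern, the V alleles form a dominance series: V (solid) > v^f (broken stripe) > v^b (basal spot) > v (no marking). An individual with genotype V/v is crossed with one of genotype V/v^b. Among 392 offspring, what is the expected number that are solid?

Cross: V/v × V/v^b
Allele dominance: V > v^f > v^b > v
Offspring genotypes: 1 V/V, 1 V/v^b, 1 V/v, 1 v^b/v
Phenotype counts: 3 solid, 1 basal spot
solid: 3 out of 4 → fraction 3/4
Expected count = 3/4 × 392 = 294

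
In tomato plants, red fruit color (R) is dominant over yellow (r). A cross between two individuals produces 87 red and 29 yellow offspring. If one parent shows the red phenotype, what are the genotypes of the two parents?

Observed offspring: 87 red, 29 yellow
The observed ratio simplifies to 3:1. Yellow (rr) offspring appear, so each parent must contribute one r allele. The parent stated to show red carries R, so it is Rr. The other parent is then either Rr or rr: Rr × rr would give a 1:1 split, whereas Rr × Rr gives 3:1 — matching the data. So both parents are heterozygous (Rr × Rr).
Parent genotypes: Rr × Rr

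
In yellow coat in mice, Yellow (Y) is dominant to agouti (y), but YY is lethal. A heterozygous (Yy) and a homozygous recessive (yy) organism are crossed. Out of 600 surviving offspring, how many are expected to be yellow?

Cross: Yy × yy
Punnett square offspring (before lethality): 2 Yy, 2 yy
No YY offspring are produced in this cross.
yellow: 2 out of 4 → fraction 1/2
Expected count = 1/2 × 600 = 300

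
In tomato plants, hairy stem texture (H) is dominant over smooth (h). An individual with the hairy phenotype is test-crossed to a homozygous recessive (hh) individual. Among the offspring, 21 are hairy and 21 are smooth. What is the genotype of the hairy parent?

Test cross: ? × hh
Offspring: 21 hairy, 21 smooth — approximately 1:1.
A 1:1 ratio in a test cross indicates the unknown parent is heterozygous (Hh).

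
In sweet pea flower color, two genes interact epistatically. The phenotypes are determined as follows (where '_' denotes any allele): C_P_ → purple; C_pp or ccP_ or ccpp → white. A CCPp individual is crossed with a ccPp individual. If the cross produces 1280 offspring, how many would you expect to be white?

Cross: CCPp × ccPp — consider each gene separately:
C gene: CC × cc → 4 Cc → 4 C_ (out of 4)
P gene: Pp × Pp → 1 PP, 2 Pp, 1 pp → 3 P_ : 1 pp (out of 4)
Genotype classes (out of 4 × 4 = 16): C_P_ = 4×3 = 12; C_pp = 4×1 = 4
Apply the phenotype rules: C_P_ (12) → purple; C_pp (4) → white
Phenotype counts (out of 16): 12 purple, 4 white
white: 4 out of 16 → fraction 1/4
Expected count = 1/4 × 1280 = 320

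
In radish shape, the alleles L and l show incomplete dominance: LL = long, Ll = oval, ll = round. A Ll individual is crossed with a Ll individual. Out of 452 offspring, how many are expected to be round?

Punnett square for Ll × Ll:
Offspring genotypes: 1 LL, 2 Ll, 1 ll
Phenotype counts: 1 long, 2 oval, 1 round
round: 1 out of 4 → fraction 1/4
Expected count = 1/4 × 452 = 113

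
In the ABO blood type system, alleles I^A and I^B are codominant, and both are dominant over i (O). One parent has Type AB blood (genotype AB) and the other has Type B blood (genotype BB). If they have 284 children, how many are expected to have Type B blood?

Cross: AB × BB
Possible offspring genotypes: 2 AB, 2 BB
Blood type counts: 2 Type AB, 2 Type B
Probability of Type B: 2/4 = 1/2
Expected count = 1/2 × 284 = 142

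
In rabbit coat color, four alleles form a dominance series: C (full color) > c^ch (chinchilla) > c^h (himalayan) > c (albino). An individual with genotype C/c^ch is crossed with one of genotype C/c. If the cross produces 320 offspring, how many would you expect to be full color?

Cross: C/c^ch × C/c
Allele dominance: C > c^ch > c^h > c
Offspring genotypes: 1 C/C, 1 C/c, 1 C/c^ch, 1 c^ch/c
Phenotype counts: 3 full color, 1 chinchilla
full color: 3 out of 4 → fraction 3/4
Expected count = 3/4 × 320 = 240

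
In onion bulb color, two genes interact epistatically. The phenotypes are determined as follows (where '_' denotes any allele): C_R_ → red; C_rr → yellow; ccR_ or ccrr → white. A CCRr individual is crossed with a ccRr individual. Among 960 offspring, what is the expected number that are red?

Cross: CCRr × ccRr — consider each gene separately:
C gene: CC × cc → 4 Cc → 4 C_ (out of 4)
R gene: Rr × Rr → 1 RR, 2 Rr, 1 rr → 3 R_ : 1 rr (out of 4)
Genotype classes (out of 4 × 4 = 16): C_R_ = 4×3 = 12; C_rr = 4×1 = 4
Apply the phenotype rules: C_R_ (12) → red; C_rr (4) → yellow
Phenotype counts (out of 16): 12 red, 4 yellow
red: 12 out of 16 → fraction 3/4
Expected count = 3/4 × 960 = 720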